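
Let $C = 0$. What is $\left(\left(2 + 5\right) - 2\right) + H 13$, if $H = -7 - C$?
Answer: $-86$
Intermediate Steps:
$H = -7$ ($H = -7 - 0 = -7 + 0 = -7$)
$\left(\left(2 + 5\right) - 2\right) + H 13 = \left(\left(2 + 5\right) - 2\right) - 91 = \left(7 - 2\right) - 91 = 5 - 91 = -86$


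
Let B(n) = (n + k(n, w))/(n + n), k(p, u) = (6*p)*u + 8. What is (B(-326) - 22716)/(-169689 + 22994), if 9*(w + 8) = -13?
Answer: 22243481/143467710 ≈ 0.15504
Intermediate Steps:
w = -85/9 (w = -8 + (⅑)*(-13) = -8 - 13/9 = -85/9 ≈ -9.4444)
k(p, u) = 8 + 6*p*u (k(p, u) = 6*p*u + 8 = 8 + 6*p*u)
B(n) = (8 - 167*n/3)/(2*n) (B(n) = (n + (8 + 6*n*(-85/9)))/(n + n) = (n + (8 - 170*n/3))/((2*n)) = (8 - 167*n/3)*(1/(2*n)) = (8 - 167*n/3)/(2*n))
(B(-326) - 22716)/(-169689 + 22994) = ((-167/6 + 4/(-326)) - 22716)/(-169689 + 22994) = ((-167/6 + 4*(-1/326)) - 22716)/(-146695) = ((-167/6 - 2/163) - 22716)*(-1/146695) = (-27233/978 - 22716)*(-1/146695) = -22243481/978*(-1/146695) = 22243481/143467710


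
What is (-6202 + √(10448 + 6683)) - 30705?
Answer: -36907 + √17131 ≈ -36776.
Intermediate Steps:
(-6202 + √(10448 + 6683)) - 30705 = (-6202 + √17131) - 30705 = -36907 + √17131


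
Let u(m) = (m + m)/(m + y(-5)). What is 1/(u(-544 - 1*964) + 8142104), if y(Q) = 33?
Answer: 1475/12009606416 ≈ 1.2282e-7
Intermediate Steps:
u(m) = 2*m/(33 + m) (u(m) = (m + m)/(m + 33) = (2*m)/(33 + m) = 2*m/(33 + m))
1/(u(-544 - 1*964) + 8142104) = 1/(2*(-544 - 1*964)/(33 + (-544 - 1*964)) + 8142104) = 1/(2*(-544 - 964)/(33 + (-544 - 964)) + 8142104) = 1/(2*(-1508)/(33 - 1508) + 8142104) = 1/(2*(-1508)/(-1475) + 8142104) = 1/(2*(-1508)*(-1/1475) + 8142104) = 1/(3016/1475 + 8142104) = 1/(12009606416/1475) = 1475/12009606416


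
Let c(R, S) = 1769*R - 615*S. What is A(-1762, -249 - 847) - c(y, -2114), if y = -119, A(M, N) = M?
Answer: -1091361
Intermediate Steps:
c(R, S) = -615*S + 1769*R
A(-1762, -249 - 847) - c(y, -2114) = -1762 - (-615*(-2114) + 1769*(-119)) = -1762 - (1300110 - 210511) = -1762 - 1*1089599 = -1762 - 1089599 = -1091361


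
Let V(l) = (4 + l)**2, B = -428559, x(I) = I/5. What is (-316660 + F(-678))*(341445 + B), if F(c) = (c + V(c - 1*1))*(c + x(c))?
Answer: 161361932629344/5 ≈ 3.2272e+13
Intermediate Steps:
x(I) = I/5 (x(I) = I*(1/5) = I/5)
F(c) = 6*c*(c + (3 + c)**2)/5 (F(c) = (c + (4 + (c - 1*1))**2)*(c + c/5) = (c + (4 + (c - 1))**2)*(6*c/5) = (c + (4 + (-1 + c))**2)*(6*c/5) = (c + (3 + c)**2)*(6*c/5) = 6*c*(c + (3 + c)**2)/5)
(-316660 + F(-678))*(341445 + B) = (-316660 + (6/5)*(-678)*(-678 + (3 - 678)**2))*(341445 - 428559) = (-316660 + (6/5)*(-678)*(-678 + (-675)**2))*(-87114) = (-316660 + (6/5)*(-678)*(-678 + 455625))*(-87114) = (-316660 + (6/5)*(-678)*454947)*(-87114) = (-316660 - 1850724396/5)*(-87114) = -1852307696/5*(-87114) = 161361932629344/5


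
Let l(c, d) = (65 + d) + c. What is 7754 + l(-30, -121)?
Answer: 7668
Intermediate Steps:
l(c, d) = 65 + c + d
7754 + l(-30, -121) = 7754 + (65 - 30 - 121) = 7754 - 86 = 7668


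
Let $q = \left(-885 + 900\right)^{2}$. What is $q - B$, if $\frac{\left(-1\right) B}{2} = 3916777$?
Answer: $7833779$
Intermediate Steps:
$B = -7833554$ ($B = \left(-2\right) 3916777 = -7833554$)
$q = 225$ ($q = 15^{2} = 225$)
$q - B = 225 - -7833554 = 225 + 7833554 = 7833779$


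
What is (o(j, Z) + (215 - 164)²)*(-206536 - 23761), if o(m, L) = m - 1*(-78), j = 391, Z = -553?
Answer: -707011790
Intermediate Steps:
o(m, L) = 78 + m (o(m, L) = m + 78 = 78 + m)
(o(j, Z) + (215 - 164)²)*(-206536 - 23761) = ((78 + 391) + (215 - 164)²)*(-206536 - 23761) = (469 + 51²)*(-230297) = (469 + 2601)*(-230297) = 3070*(-230297) = -707011790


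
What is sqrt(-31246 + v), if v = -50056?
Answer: I*sqrt(81302) ≈ 285.14*I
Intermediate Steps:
sqrt(-31246 + v) = sqrt(-31246 - 50056) = sqrt(-81302) = I*sqrt(81302)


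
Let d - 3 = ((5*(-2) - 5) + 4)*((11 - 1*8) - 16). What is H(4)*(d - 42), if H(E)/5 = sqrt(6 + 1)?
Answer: 520*sqrt(7) ≈ 1375.8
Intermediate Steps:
d = 146 (d = 3 + ((5*(-2) - 5) + 4)*((11 - 1*8) - 16) = 3 + ((-10 - 5) + 4)*((11 - 8) - 16) = 3 + (-15 + 4)*(3 - 16) = 3 - 11*(-13) = 3 + 143 = 146)
H(E) = 5*sqrt(7) (H(E) = 5*sqrt(6 + 1) = 5*sqrt(7))
H(4)*(d - 42) = (5*sqrt(7))*(146 - 42) = (5*sqrt(7))*104 = 520*sqrt(7)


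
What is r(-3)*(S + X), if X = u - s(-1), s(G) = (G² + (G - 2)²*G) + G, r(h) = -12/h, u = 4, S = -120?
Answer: -428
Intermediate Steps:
s(G) = G + G² + G*(-2 + G)² (s(G) = (G² + (-2 + G)²*G) + G = (G² + G*(-2 + G)²) + G = G + G² + G*(-2 + G)²)
X = 13 (X = 4 - (-1)*(1 - 1 + (-2 - 1)²) = 4 - (-1)*(1 - 1 + (-3)²) = 4 - (-1)*(1 - 1 + 9) = 4 - (-1)*9 = 4 - 1*(-9) = 4 + 9 = 13)
r(-3)*(S + X) = (-12/(-3))*(-120 + 13) = -12*(-⅓)*(-107) = 4*(-107) = -428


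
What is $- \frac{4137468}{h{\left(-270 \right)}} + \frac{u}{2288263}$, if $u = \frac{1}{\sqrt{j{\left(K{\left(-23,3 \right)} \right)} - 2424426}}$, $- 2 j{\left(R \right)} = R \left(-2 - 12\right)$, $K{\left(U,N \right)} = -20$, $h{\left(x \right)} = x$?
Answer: $\frac{689578}{45} - \frac{i \sqrt{2424566}}{5548044668858} \approx 15324.0 - 2.8066 \cdot 10^{-10} i$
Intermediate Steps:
$j{\left(R \right)} = 7 R$ ($j{\left(R \right)} = - \frac{R \left(-2 - 12\right)}{2} = - \frac{R \left(-14\right)}{2} = - \frac{\left(-14\right) R}{2} = 7 R$)
$u = - \frac{i \sqrt{2424566}}{2424566}$ ($u = \frac{1}{\sqrt{7 \left(-20\right) - 2424426}} = \frac{1}{\sqrt{-140 - 2424426}} = \frac{1}{\sqrt{-2424566}} = \frac{1}{i \sqrt{2424566}} = - \frac{i \sqrt{2424566}}{2424566} \approx - 0.00064222 i$)
$- \frac{4137468}{h{\left(-270 \right)}} + \frac{u}{2288263} = - \frac{4137468}{-270} + \frac{\left(- \frac{1}{2424566}\right) i \sqrt{2424566}}{2288263} = \left(-4137468\right) \left(- \frac{1}{270}\right) + - \frac{i \sqrt{2424566}}{2424566} \cdot \frac{1}{2288263} = \frac{689578}{45} - \frac{i \sqrt{2424566}}{5548044668858}$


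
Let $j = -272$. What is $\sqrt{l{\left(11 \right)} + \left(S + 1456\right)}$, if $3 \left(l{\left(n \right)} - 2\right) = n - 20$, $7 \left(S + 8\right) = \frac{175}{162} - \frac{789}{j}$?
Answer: $\frac{\sqrt{26566730603}}{4284} \approx 38.047$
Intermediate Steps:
$S = - \frac{1146083}{154224}$ ($S = -8 + \frac{\frac{175}{162} - \frac{789}{-272}}{7} = -8 + \frac{175 \cdot \frac{1}{162} - - \frac{789}{272}}{7} = -8 + \frac{\frac{175}{162} + \frac{789}{272}}{7} = -8 + \frac{1}{7} \cdot \frac{87709}{22032} = -8 + \frac{87709}{154224} = - \frac{1146083}{154224} \approx -7.4313$)
$l{\left(n \right)} = - \frac{14}{3} + \frac{n}{3}$ ($l{\left(n \right)} = 2 + \frac{n - 20}{3} = 2 + \frac{-20 + n}{3} = 2 + \left(- \frac{20}{3} + \frac{n}{3}\right) = - \frac{14}{3} + \frac{n}{3}$)
$\sqrt{l{\left(11 \right)} + \left(S + 1456\right)} = \sqrt{\left(- \frac{14}{3} + \frac{1}{3} \cdot 11\right) + \left(- \frac{1146083}{154224} + 1456\right)} = \sqrt{\left(- \frac{14}{3} + \frac{11}{3}\right) + \frac{223404061}{154224}} = \sqrt{-1 + \frac{223404061}{154224}} = \sqrt{\frac{223249837}{154224}} = \frac{\sqrt{26566730603}}{4284}$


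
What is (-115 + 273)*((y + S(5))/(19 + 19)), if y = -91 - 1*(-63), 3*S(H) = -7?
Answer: -7189/57 ≈ -126.12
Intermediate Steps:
S(H) = -7/3 (S(H) = (⅓)*(-7) = -7/3)
y = -28 (y = -91 + 63 = -28)
(-115 + 273)*((y + S(5))/(19 + 19)) = (-115 + 273)*((-28 - 7/3)/(19 + 19)) = 158*(-91/3/38) = 158*(-91/3*1/38) = 158*(-91/114) = -7189/57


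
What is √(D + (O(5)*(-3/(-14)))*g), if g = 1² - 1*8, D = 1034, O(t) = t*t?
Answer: √3986/2 ≈ 31.567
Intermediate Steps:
O(t) = t²
g = -7 (g = 1 - 8 = -7)
√(D + (O(5)*(-3/(-14)))*g) = √(1034 + (5²*(-3/(-14)))*(-7)) = √(1034 + (25*(-3*(-1/14)))*(-7)) = √(1034 + (25*(3/14))*(-7)) = √(1034 + (75/14)*(-7)) = √(1034 - 75/2) = √(1993/2) = √3986/2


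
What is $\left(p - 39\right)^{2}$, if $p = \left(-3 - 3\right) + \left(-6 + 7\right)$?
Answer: $1936$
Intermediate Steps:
$p = -5$ ($p = -6 + 1 = -5$)
$\left(p - 39\right)^{2} = \left(-5 - 39\right)^{2} = \left(-44\right)^{2} = 1936$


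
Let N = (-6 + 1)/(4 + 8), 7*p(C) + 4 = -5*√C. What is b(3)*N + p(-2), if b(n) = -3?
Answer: 19/28 - 5*I*√2/7 ≈ 0.67857 - 1.0102*I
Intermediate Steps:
p(C) = -4/7 - 5*√C/7 (p(C) = -4/7 + (-5*√C)/7 = -4/7 - 5*√C/7)
N = -5/12 ≈ -0.41667
b(3)*N + p(-2) = -3*(-5/12) + (-4/7 - 5*I*√2/7) = 5/4 + (-4/7 - 5*I*√2/7) = 19/28 - 5*I*√2/7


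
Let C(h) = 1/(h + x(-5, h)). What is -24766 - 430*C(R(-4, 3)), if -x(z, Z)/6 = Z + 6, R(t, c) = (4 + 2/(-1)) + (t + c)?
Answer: -1014976/41 ≈ -24756.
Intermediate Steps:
R(t, c) = 2 + c + t (R(t, c) = (4 + 2*(-1)) + (c + t) = (4 - 2) + (c + t) = 2 + (c + t) = 2 + c + t)
x(z, Z) = -36 - 6*Z (x(z, Z) = -6*(Z + 6) = -6*(6 + Z) = -36 - 6*Z)
C(h) = 1/(-36 - 5*h) (C(h) = 1/(h + (-36 - 6*h)) = 1/(-36 - 5*h))
-24766 - 430*C(R(-4, 3)) = -24766 - 430*(-1/(36 + 5*(2 + 3 - 4))) = -24766 - 430*(-1/(36 + 5*1)) = -24766 - 430*(-1/(36 + 5)) = -24766 - 430*(-1/41) = -24766 - 430*(-1*1/41) = -24766 - 430*(-1)/41 = -24766 - 1*(-430/41) = -24766 + 430/41 = -1014976/41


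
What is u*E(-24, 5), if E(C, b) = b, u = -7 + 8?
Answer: 5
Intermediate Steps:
u = 1
u*E(-24, 5) = 1*5 = 5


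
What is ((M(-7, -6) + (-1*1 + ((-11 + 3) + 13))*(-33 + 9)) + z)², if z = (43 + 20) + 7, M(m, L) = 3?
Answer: 529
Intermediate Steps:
z = 70 (z = 63 + 7 = 70)
((M(-7, -6) + (-1*1 + ((-11 + 3) + 13))*(-33 + 9)) + z)² = ((3 + (-1*1 + ((-11 + 3) + 13))*(-33 + 9)) + 70)² = ((3 + (-1 + (-8 + 13))*(-24)) + 70)² = ((3 + (-1 + 5)*(-24)) + 70)² = ((3 + 4*(-24)) + 70)² = ((3 - 96) + 70)² = (-93 + 70)² = (-23)² = 529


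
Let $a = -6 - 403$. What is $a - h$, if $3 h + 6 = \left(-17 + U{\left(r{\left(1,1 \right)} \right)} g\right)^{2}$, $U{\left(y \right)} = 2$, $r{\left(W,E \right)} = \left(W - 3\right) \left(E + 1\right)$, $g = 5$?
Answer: $- \frac{1270}{3} \approx -423.33$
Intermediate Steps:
$r{\left(W,E \right)} = \left(1 + E\right) \left(-3 + W\right)$ ($r{\left(W,E \right)} = \left(-3 + W\right) \left(1 + E\right) = \left(1 + E\right) \left(-3 + W\right)$)
$a = -409$ ($a = -6 - 403 = -409$)
$h = \frac{43}{3}$ ($h = -2 + \frac{\left(-17 + 2 \cdot 5\right)^{2}}{3} = -2 + \frac{\left(-17 + 10\right)^{2}}{3} = -2 + \frac{\left(-7\right)^{2}}{3} = -2 + \frac{1}{3} \cdot 49 = -2 + \frac{49}{3} = \frac{43}{3} \approx 14.333$)
$a - h = -409 - \frac{43}{3} = - \frac{1270}{3}$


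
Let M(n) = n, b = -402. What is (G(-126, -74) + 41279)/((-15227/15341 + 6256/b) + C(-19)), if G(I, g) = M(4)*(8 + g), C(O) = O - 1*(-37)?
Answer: 126471434115/4456463 ≈ 28379.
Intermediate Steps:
C(O) = 37 + O (C(O) = O + 37 = 37 + O)
G(I, g) = 32 + 4*g (G(I, g) = 4*(8 + g) = 32 + 4*g)
(G(-126, -74) + 41279)/((-15227/15341 + 6256/b) + C(-19)) = ((32 + 4*(-74)) + 41279)/((-15227/15341 + 6256/(-402)) + (37 - 19)) = ((32 - 296) + 41279)/((-15227*1/15341 + 6256*(-1/402)) + 18) = (-264 + 41279)/((-15227/15341 - 3128/201) + 18) = 41015/(-51047275/3083541 + 18) = 41015/(4456463/3083541) = 41015*(3083541/4456463) = 126471434115/4456463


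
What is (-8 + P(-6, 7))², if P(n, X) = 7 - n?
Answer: 25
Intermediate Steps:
(-8 + P(-6, 7))² = (-8 + (7 - 1*(-6)))² = (-8 + (7 + 6))² = (-8 + 13)² = 5² = 25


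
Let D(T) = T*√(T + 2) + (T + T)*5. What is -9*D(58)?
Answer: -5220 - 1044*√15 ≈ -9263.4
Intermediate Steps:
D(T) = 10*T + T*√(2 + T) (D(T) = T*√(2 + T) + (2*T)*5 = T*√(2 + T) + 10*T = 10*T + T*√(2 + T))
-9*D(58) = -522*(10 + √(2 + 58)) = -522*(10 + √60) = -522*(10 + 2*√15) = -9*(580 + 116*√15) = -5220 - 1044*√15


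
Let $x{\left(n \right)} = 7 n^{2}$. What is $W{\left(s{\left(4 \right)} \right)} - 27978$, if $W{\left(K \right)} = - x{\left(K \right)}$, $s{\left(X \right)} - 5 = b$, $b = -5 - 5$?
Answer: $-28153$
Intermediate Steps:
$b = -10$
$s{\left(X \right)} = -5$ ($s{\left(X \right)} = 5 - 10 = -5$)
$W{\left(K \right)} = - 7 K^{2}$
$W{\left(s{\left(4 \right)} \right)} - 27978 = - 7 \left(-5\right)^{2} - 27978 = \left(-7\right) 25 - 27978 = -175 - 27978 = -28153$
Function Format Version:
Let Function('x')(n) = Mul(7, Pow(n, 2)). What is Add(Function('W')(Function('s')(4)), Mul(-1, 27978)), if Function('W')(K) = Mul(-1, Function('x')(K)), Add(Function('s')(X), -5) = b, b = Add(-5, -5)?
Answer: -28153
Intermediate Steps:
b = -10
Function('s')(X) = -5 (Function('s')(X) = Add(5, -10) = -5)
Function('W')(K) = Mul(-7, Pow(K, 2)) (Function('W')(K) = Mul(-1, Mul(7, Pow(K, 2))) = Mul(-7, Pow(K, 2)))
Add(Function('W')(Function('s')(4)), Mul(-1, 27978)) = Add(Mul(-7, Pow(-5, 2)), Mul(-1, 27978)) = Add(Mul(-7, 25), -27978) = Add(-175, -27978) = -28153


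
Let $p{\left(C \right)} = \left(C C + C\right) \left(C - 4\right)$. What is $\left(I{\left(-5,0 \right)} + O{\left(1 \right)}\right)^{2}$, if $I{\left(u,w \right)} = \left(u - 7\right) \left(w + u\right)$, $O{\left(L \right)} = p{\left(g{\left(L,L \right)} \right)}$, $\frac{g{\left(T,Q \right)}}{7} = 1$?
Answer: $51984$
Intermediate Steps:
$g{\left(T,Q \right)} = 7$ ($g{\left(T,Q \right)} = 7 \cdot 1 = 7$)
$p{\left(C \right)} = \left(-4 + C\right) \left(C + C^{2}\right)$ ($p{\left(C \right)} = \left(C^{2} + C\right) \left(-4 + C\right) = \left(C + C^{2}\right) \left(-4 + C\right) = \left(-4 + C\right) \left(C + C^{2}\right)$)
$O{\left(L \right)} = 168$ ($O{\left(L \right)} = 7 \left(-4 + 7^{2} - 21\right) = 7 \left(-4 + 49 - 21\right) = 7 \cdot 24 = 168$)
$I{\left(u,w \right)} = \left(-7 + u\right) \left(u + w\right)$
$\left(I{\left(-5,0 \right)} + O{\left(1 \right)}\right)^{2} = \left(\left(\left(-5\right)^{2} - -35 - 0 - 0\right) + 168\right)^{2} = \left(\left(25 + 35 + 0 + 0\right) + 168\right)^{2} = \left(60 + 168\right)^{2} = 228^{2} = 51984$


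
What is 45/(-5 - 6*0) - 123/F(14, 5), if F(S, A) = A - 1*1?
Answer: -159/4 ≈ -39.750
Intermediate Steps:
F(S, A) = -1 + A (F(S, A) = A - 1 = -1 + A)
45/(-5 - 6*0) - 123/F(14, 5) = 45/(-5 - 6*0) - 123/(-1 + 5) = 45/(-5 + 0) - 123/4 = 45/(-5) - 123*1/4 = 45*(-1/5) - 123/4 = -9 - 123/4 = -159/4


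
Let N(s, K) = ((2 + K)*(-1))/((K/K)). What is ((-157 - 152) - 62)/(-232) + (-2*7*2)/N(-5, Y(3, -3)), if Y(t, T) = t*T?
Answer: -557/232 ≈ -2.4009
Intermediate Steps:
Y(t, T) = T*t
N(s, K) = -2 - K (N(s, K) = (-2 - K)/1 = (-2 - K)*1 = -2 - K)
((-157 - 152) - 62)/(-232) + (-2*7*2)/N(-5, Y(3, -3)) = ((-157 - 152) - 62)/(-232) + (-2*7*2)/(-2 - (-3)*3) = (-309 - 62)*(-1/232) + (-14*2)/(-2 - 1*(-9)) = -371*(-1/232) - 28/(-2 + 9) = 371/232 - 28/7 = 371/232 - 28*⅐ = 371/232 - 4 = -557/232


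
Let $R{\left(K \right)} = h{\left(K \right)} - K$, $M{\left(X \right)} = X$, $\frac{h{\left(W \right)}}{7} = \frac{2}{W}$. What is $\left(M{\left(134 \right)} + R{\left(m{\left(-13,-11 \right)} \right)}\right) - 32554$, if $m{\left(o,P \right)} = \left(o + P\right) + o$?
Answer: $- \frac{1198185}{37} \approx -32383.0$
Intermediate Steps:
$h{\left(W \right)} = \frac{14}{W}$ ($h{\left(W \right)} = 7 \frac{2}{W} = \frac{14}{W}$)
$m{\left(o,P \right)} = P + 2 o$ ($m{\left(o,P \right)} = \left(P + o\right) + o = P + 2 o$)
$R{\left(K \right)} = - K + \frac{14}{K}$ ($R{\left(K \right)} = \frac{14}{K} - K = - K + \frac{14}{K}$)
$\left(M{\left(134 \right)} + R{\left(m{\left(-13,-11 \right)} \right)}\right) - 32554 = \left(134 - \left(-11 - 26 - \frac{14}{-11 + 2 \left(-13\right)}\right)\right) - 32554 = \left(134 + \left(- (-11 - 26) + \frac{14}{-11 - 26}\right)\right) - 32554 = \left(134 + \left(\left(-1\right) \left(-37\right) + \frac{14}{-37}\right)\right) - 32554 = \left(134 + \left(37 + 14 \left(- \frac{1}{37}\right)\right)\right) - 32554 = \left(134 + \left(37 - \frac{14}{37}\right)\right) - 32554 = \left(134 + \frac{1355}{37}\right) - 32554 = \frac{6313}{37} - 32554 = - \frac{1198185}{37}$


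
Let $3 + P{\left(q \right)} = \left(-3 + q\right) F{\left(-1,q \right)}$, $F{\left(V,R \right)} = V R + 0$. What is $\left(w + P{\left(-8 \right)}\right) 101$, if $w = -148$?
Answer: $-24139$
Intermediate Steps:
$F{\left(V,R \right)} = R V$ ($F{\left(V,R \right)} = R V + 0 = R V$)
$P{\left(q \right)} = -3 - q \left(-3 + q\right)$ ($P{\left(q \right)} = -3 + \left(-3 + q\right) q \left(-1\right) = -3 + \left(-3 + q\right) \left(- q\right) = -3 - q \left(-3 + q\right)$)
$\left(w + P{\left(-8 \right)}\right) 101 = \left(-148 - 91\right) 101 = \left(-239\right) 101 = -24139$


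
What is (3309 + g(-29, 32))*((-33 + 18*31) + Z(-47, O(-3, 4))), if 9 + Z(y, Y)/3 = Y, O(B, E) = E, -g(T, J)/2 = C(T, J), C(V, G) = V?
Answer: 1717170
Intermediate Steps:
g(T, J) = -2*T
Z(y, Y) = -27 + 3*Y
(3309 + g(-29, 32))*((-33 + 18*31) + Z(-47, O(-3, 4))) = (3309 - 2*(-29))*((-33 + 18*31) + (-27 + 3*4)) = (3309 + 58)*((-33 + 558) + (-27 + 12)) = 3367*(525 - 15) = 3367*510 = 1717170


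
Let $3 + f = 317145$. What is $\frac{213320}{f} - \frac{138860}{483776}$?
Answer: $\frac{7395094775}{19178211024} \approx 0.3856$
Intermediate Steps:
$f = 317142$ ($f = -3 + 317145 = 317142$)
$\frac{213320}{f} - \frac{138860}{483776} = \frac{213320}{317142} - \frac{138860}{483776} = 213320 \cdot \frac{1}{317142} - \frac{34715}{120944} = \frac{106660}{158571} - \frac{34715}{120944} = \frac{7395094775}{19178211024}$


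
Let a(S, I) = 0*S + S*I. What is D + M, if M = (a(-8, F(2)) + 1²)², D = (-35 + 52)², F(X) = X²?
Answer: 1250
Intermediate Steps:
a(S, I) = I*S (a(S, I) = 0 + I*S = I*S)
D = 289 (D = 17² = 289)
M = 961 (M = (2²*(-8) + 1²)² = (4*(-8) + 1)² = (-32 + 1)² = (-31)² = 961)
D + M = 289 + 961 = 1250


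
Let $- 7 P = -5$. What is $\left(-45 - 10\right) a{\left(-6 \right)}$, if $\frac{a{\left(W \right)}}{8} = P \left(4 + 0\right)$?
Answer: $- \frac{8800}{7} \approx -1257.1$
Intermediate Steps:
$P = \frac{5}{7}$ ($P = \left(- \frac{1}{7}\right) \left(-5\right) = \frac{5}{7} \approx 0.71429$)
$a{\left(W \right)} = \frac{160}{7}$ ($a{\left(W \right)} = 8 \frac{5 \left(4 + 0\right)}{7} = 8 \cdot \frac{5}{7} \cdot 4 = 8 \cdot \frac{20}{7} = \frac{160}{7}$)
$\left(-45 - 10\right) a{\left(-6 \right)} = \left(-45 - 10\right) \frac{160}{7} = \left(-55\right) \frac{160}{7} = - \frac{8800}{7}$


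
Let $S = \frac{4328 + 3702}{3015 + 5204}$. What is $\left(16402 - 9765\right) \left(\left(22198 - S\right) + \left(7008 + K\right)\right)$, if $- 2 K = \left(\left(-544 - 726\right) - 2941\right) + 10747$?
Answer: $\frac{1414851713704}{8219} \approx 1.7214 \cdot 10^{8}$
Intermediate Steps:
$S = \frac{8030}{8219} \approx 0.97701$
$K = -3268$ ($K = - \frac{\left(\left(-544 - 726\right) - 2941\right) + 10747}{2} = - \frac{\left(-1270 - 2941\right) + 10747}{2} = - \frac{-4211 + 10747}{2} = \left(- \frac{1}{2}\right) 6536 = -3268$)
$\left(16402 - 9765\right) \left(\left(22198 - S\right) + \left(7008 + K\right)\right) = \left(16402 - 9765\right) \left(\left(22198 - \frac{8030}{8219}\right) + \left(7008 - 3268\right)\right) = 6637 \left(\left(22198 - \frac{8030}{8219}\right) + 3740\right) = 6637 \left(\frac{182437332}{8219} + 3740\right) = 6637 \cdot \frac{213176392}{8219} = \frac{1414851713704}{8219}$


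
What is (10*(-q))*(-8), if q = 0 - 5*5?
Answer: -2000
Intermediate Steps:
q = -25 (q = 0 - 25 = -25)
(10*(-q))*(-8) = (10*(-1*(-25)))*(-8) = (10*25)*(-8) = 250*(-8) = -2000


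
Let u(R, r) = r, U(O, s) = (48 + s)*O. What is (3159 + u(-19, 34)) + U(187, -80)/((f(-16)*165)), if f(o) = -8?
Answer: 47963/15 ≈ 3197.5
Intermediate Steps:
U(O, s) = O*(48 + s)
(3159 + u(-19, 34)) + U(187, -80)/((f(-16)*165)) = (3159 + 34) + (187*(48 - 80))/((-8*165)) = 3193 + (187*(-32))/(-1320) = 3193 - 5984*(-1/1320) = 3193 + 68/15 = 47963/15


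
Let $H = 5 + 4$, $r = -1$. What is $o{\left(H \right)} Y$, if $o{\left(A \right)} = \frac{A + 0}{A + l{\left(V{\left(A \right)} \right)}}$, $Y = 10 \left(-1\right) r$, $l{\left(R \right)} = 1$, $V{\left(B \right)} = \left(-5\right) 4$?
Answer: $9$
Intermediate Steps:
$V{\left(B \right)} = -20$
$Y = 10$ ($Y = 10 \left(-1\right) \left(-1\right) = \left(-10\right) \left(-1\right) = 10$)
$H = 9$
$o{\left(A \right)} = \frac{A}{1 + A}$ ($o{\left(A \right)} = \frac{A + 0}{A + 1} = \frac{A}{1 + A}$)
$o{\left(H \right)} Y = \frac{9}{1 + 9} \cdot 10 = \frac{9}{10} \cdot 10 = 9$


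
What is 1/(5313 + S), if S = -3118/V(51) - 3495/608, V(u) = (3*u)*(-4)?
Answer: 93024/494175713 ≈ 0.00018824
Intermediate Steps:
V(u) = -12*u
S = -60799/93024 (S = -3118/((-12*51)) - 3495/608 = -3118/(-612) - 3495*1/608 = -3118*(-1/612) - 3495/608 = 1559/306 - 3495/608 = -60799/93024 ≈ -0.65358)
1/(5313 + S) = 1/(5313 - 60799/93024) = 1/(494175713/93024) = 93024/494175713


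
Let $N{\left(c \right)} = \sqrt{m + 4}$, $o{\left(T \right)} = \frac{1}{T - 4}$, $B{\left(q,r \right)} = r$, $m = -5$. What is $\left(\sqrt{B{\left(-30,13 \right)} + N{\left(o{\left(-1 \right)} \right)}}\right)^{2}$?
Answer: $13 + i \approx 13.0 + 1.0 i$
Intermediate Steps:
$o{\left(T \right)} = \frac{1}{-4 + T}$
$N{\left(c \right)} = i$ ($N{\left(c \right)} = \sqrt{-5 + 4} = \sqrt{-1} = i$)
$\left(\sqrt{B{\left(-30,13 \right)} + N{\left(o{\left(-1 \right)} \right)}}\right)^{2} = \left(\sqrt{13 + i}\right)^{2} = 13 + i$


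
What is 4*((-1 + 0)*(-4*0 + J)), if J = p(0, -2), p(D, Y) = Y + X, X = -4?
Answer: 24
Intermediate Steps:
p(D, Y) = -4 + Y (p(D, Y) = Y - 4 = -4 + Y)
J = -6 (J = -4 - 2 = -6)
4*((-1 + 0)*(-4*0 + J)) = 4*((-1 + 0)*(-4*0 - 6)) = 4*(-(0 - 6)) = 4*(-1*(-6)) = 4*6 = 24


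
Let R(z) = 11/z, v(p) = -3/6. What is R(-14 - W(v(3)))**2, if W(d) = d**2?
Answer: 1936/3249 ≈ 0.59588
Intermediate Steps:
v(p) = -1/2 (v(p) = -3*1/6 = -1/2)
R(-14 - W(v(3)))**2 = (11/(-14 - (-1/2)**2))**2 = (11/(-14 - 1*1/4))**2 = (11/(-14 - 1/4))**2 = (11/(-57/4))**2 = (11*(-4/57))**2 = (-44/57)**2 = 1936/3249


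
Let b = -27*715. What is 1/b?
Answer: -1/19305 ≈ -5.1800e-5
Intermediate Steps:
b = -19305
1/b = 1/(-19305) = -1/19305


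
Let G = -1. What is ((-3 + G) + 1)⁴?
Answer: 81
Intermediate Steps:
((-3 + G) + 1)⁴ = ((-3 - 1) + 1)⁴ = (-4 + 1)⁴ = (-3)⁴ = 81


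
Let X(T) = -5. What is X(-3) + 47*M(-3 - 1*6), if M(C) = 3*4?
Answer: 559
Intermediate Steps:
M(C) = 12
X(-3) + 47*M(-3 - 1*6) = -5 + 47*12 = -5 + 564 = 559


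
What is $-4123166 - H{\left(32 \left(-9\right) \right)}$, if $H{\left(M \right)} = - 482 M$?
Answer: $-4261982$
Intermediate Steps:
$-4123166 - H{\left(32 \left(-9\right) \right)} = -4123166 - - 482 \cdot 32 \left(-9\right) = -4123166 - \left(-482\right) \left(-288\right) = -4123166 - 138816 = -4261982$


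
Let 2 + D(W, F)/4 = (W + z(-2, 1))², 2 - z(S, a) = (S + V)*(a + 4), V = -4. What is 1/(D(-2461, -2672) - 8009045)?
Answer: 1/15591111 ≈ 6.4139e-8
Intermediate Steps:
z(S, a) = 2 - (-4 + S)*(4 + a) (z(S, a) = 2 - (S - 4)*(a + 4) = 2 - (-4 + S)*(4 + a))
D(W, F) = -8 + 4*(32 + W)² (D(W, F) = -8 + 4*(W + (18 - 4*(-2) + 4*1 - 1*(-2)*1))² = -8 + 4*(W + (18 + 8 + 4 + 2))² = -8 + 4*(W + 32)² = -8 + 4*(32 + W)²)
1/(D(-2461, -2672) - 8009045) = 1/((-8 + 4*(32 - 2461)²) - 8009045) = 1/((-8 + 4*(-2429)²) - 8009045) = 1/((-8 + 4*5900041) - 8009045) = 1/((-8 + 23600164) - 8009045) = 1/(23600156 - 8009045) = 1/15591111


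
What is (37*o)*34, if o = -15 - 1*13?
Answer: -35224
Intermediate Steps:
o = -28 (o = -15 - 13 = -28)
(37*o)*34 = (37*(-28))*34 = -1036*34 = -35224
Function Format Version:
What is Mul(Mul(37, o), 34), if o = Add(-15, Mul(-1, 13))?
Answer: -35224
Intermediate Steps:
o = -28 (o = Add(-15, -13) = -28)
Mul(Mul(37, o), 34) = Mul(Mul(37, -28), 34) = Mul(-1036, 34) = -35224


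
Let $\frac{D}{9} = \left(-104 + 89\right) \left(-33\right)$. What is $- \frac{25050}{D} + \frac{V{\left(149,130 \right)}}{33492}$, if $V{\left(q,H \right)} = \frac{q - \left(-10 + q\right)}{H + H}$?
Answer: $- \frac{484740781}{86208408} \approx -5.6229$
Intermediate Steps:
$V{\left(q,H \right)} = \frac{5}{H}$ ($V{\left(q,H \right)} = \frac{10}{2 H} = 10 \frac{1}{2 H} = \frac{5}{H}$)
$D = 4455$ ($D = 9 \left(-104 + 89\right) \left(-33\right) = 9 \left(\left(-15\right) \left(-33\right)\right) = 9 \cdot 495 = 4455$)
$- \frac{25050}{D} + \frac{V{\left(149,130 \right)}}{33492} = - \frac{25050}{4455} + \frac{5 \cdot \frac{1}{130}}{33492} = \left(-25050\right) \frac{1}{4455} + 5 \cdot \frac{1}{130} \cdot \frac{1}{33492} = - \frac{1670}{297} + \frac{1}{26} \cdot \frac{1}{33492} = - \frac{1670}{297} + \frac{1}{870792} = - \frac{484740781}{86208408}$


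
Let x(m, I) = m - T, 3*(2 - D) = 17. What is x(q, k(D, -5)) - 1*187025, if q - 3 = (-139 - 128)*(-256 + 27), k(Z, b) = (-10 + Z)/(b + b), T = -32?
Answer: -125847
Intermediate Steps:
D = -11/3 (D = 2 - 1/3*17 = 2 - 17/3 = -11/3 ≈ -3.6667)
k(Z, b) = (-10 + Z)/(2*b) (k(Z, b) = (-10 + Z)/((2*b)) = (-10 + Z)*(1/(2*b)) = (-10 + Z)/(2*b))
q = 61146 (q = 3 + (-139 - 128)*(-256 + 27) = 3 - 267*(-229) = 3 + 61143 = 61146)
x(m, I) = 32 + m (x(m, I) = m - 1*(-32) = m + 32 = 32 + m)
x(q, k(D, -5)) - 1*187025 = (32 + 61146) - 1*187025 = 61178 - 187025 = -125847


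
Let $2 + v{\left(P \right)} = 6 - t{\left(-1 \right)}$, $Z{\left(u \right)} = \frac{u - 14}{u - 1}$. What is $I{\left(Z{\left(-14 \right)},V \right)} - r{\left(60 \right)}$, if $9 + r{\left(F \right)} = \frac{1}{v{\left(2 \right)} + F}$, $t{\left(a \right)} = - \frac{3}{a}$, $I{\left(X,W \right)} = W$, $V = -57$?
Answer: $- \frac{2929}{61} \approx -48.016$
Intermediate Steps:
$Z{\left(u \right)} = \frac{-14 + u}{-1 + u}$
$v{\left(P \right)} = 1$ ($v{\left(P \right)} = -2 + \left(6 - - \frac{3}{-1}\right) = -2 + \left(6 - \left(-3\right) \left(-1\right)\right) = -2 + \left(6 - 3\right) = -2 + 3 = 1$)
$r{\left(F \right)} = -9 + \frac{1}{1 + F}$
$I{\left(Z{\left(-14 \right)},V \right)} - r{\left(60 \right)} = -57 - \frac{-8 - 540}{1 + 60} = -57 - \frac{-8 - 540}{61} = -57 - \frac{1}{61} \left(-548\right) = -57 - - \frac{548}{61} = -57 + \frac{548}{61} = - \frac{2929}{61}$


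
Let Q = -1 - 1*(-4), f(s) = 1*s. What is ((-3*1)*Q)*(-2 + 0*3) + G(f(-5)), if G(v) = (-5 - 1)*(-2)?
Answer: 30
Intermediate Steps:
f(s) = s
G(v) = 12 (G(v) = -6*(-2) = 12)
Q = 3 (Q = -1 + 4 = 3)
((-3*1)*Q)*(-2 + 0*3) + G(f(-5)) = (-3*1*3)*(-2 + 0*3) + 12 = (-3*3)*(-2 + 0) + 12 = -9*(-2) + 12 = 18 + 12 = 30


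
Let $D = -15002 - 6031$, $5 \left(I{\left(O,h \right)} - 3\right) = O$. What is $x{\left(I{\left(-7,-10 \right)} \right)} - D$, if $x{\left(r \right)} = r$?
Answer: $\frac{105173}{5} \approx 21035.0$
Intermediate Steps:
$I{\left(O,h \right)} = 3 + \frac{O}{5}$
$D = -21033$
$x{\left(I{\left(-7,-10 \right)} \right)} - D = \left(3 + \frac{1}{5} \left(-7\right)\right) - -21033 = \left(3 - \frac{7}{5}\right) + 21033 = \frac{8}{5} + 21033 = \frac{105173}{5}$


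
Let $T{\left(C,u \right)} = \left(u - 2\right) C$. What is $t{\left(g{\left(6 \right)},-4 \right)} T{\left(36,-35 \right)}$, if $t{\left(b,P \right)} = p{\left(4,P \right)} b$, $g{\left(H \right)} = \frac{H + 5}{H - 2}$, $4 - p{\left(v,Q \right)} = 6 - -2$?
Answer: $14652$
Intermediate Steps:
$p{\left(v,Q \right)} = -4$ ($p{\left(v,Q \right)} = 4 - \left(6 - -2\right) = 4 - \left(6 + 2\right) = 4 - 8 = -4$)
$T{\left(C,u \right)} = C \left(-2 + u\right)$ ($T{\left(C,u \right)} = \left(-2 + u\right) C = C \left(-2 + u\right)$)
$g{\left(H \right)} = \frac{5 + H}{-2 + H}$
$t{\left(b,P \right)} = - 4 b$
$t{\left(g{\left(6 \right)},-4 \right)} T{\left(36,-35 \right)} = - 4 \frac{5 + 6}{-2 + 6} \cdot 36 \left(-2 - 35\right) = - 4 \cdot \frac{1}{4} \cdot 11 \cdot 36 \left(-37\right) = - 4 \cdot \frac{1}{4} \cdot 11 \left(-1332\right) = \left(-4\right) \frac{11}{4} \left(-1332\right) = \left(-11\right) \left(-1332\right) = 14652$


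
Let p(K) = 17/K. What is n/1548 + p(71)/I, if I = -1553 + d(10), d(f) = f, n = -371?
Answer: -40670479/169588044 ≈ -0.23982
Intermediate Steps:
I = -1543 (I = -1553 + 10 = -1543)
n/1548 + p(71)/I = -371/1548 + (17/71)/(-1543) = -371*1/1548 + (17*(1/71))*(-1/1543) = -371/1548 + (17/71)*(-1/1543) = -371/1548 - 17/109553 = -40670479/169588044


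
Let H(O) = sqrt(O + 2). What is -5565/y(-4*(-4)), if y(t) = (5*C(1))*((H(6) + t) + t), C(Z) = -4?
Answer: 1113/127 - 1113*sqrt(2)/2032 ≈ 7.9892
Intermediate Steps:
H(O) = sqrt(2 + O)
y(t) = -40*t - 40*sqrt(2) (y(t) = (5*(-4))*((sqrt(2 + 6) + t) + t) = -20*((sqrt(8) + t) + t) = -20*((2*sqrt(2) + t) + t) = -20*((t + 2*sqrt(2)) + t) = -20*(2*t + 2*sqrt(2)) = -40*t - 40*sqrt(2))
-5565/y(-4*(-4)) = -5565/(-(-160)*(-4) - 40*sqrt(2)) = -5565/(-40*16 - 40*sqrt(2)) = -5565/(-640 - 40*sqrt(2))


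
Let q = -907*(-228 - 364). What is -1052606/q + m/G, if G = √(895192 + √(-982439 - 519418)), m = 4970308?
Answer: -526303/268472 + 4970308/√(895192 + 3*I*√166873) ≈ 5251.3 - 3.5958*I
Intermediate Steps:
q = 536944 (q = -907*(-592) = 536944)
G = √(895192 + 3*I*√166873) (G = √(895192 + √(-1501857)) = √(895192 + 3*I*√166873) ≈ 946.15 + 0.648*I)
-1052606/q + m/G = -1052606/536944 + 4970308/(√(895192 + 3*I*√166873)) = -1052606*1/536944 + 4970308/√(895192 + 3*I*√166873) = -526303/268472 + 4970308/√(895192 + 3*I*√166873)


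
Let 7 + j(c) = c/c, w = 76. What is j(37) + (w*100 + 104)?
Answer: 7698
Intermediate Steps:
j(c) = -6 (j(c) = -7 + c/c = -7 + 1 = -6)
j(37) + (w*100 + 104) = -6 + (76*100 + 104) = -6 + (7600 + 104) = -6 + 7704 = 7698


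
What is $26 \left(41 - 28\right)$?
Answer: $338$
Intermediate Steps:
$26 \left(41 - 28\right) = 26 \cdot 13 = 338$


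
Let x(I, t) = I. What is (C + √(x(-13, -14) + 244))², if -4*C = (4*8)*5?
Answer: (40 - √231)² ≈ 615.11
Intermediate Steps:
C = -40 (C = -4*8*5/4 = -8*5 = -¼*160 = -40)
(C + √(x(-13, -14) + 244))² = (-40 + √(-13 + 244))² = (-40 + √231)²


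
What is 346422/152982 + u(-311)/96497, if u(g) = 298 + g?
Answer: 5571115828/2460384009 ≈ 2.2643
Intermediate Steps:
346422/152982 + u(-311)/96497 = 346422/152982 + (298 - 311)/96497 = 346422*(1/152982) - 13*1/96497 = 57737/25497 - 13/96497 = 5571115828/2460384009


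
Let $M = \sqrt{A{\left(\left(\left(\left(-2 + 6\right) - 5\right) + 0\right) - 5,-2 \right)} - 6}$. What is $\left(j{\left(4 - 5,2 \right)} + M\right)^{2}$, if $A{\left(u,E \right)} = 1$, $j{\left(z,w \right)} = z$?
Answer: $\left(-1 + i \sqrt{5}\right)^{2} \approx -4.0 - 4.4721 i$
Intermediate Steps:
$M = i \sqrt{5}$ ($M = \sqrt{1 - 6} = \sqrt{-5} = i \sqrt{5} \approx 2.2361 i$)
$\left(j{\left(4 - 5,2 \right)} + M\right)^{2} = \left(\left(4 - 5\right) + i \sqrt{5}\right)^{2} = \left(-1 + i \sqrt{5}\right)^{2}$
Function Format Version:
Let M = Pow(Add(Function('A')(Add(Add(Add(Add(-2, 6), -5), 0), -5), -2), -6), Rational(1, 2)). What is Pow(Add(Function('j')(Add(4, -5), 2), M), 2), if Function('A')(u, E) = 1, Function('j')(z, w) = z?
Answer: Pow(Add(-1, Mul(I, Pow(5, Rational(1, 2)))), 2) ≈ Add(-4.0000, Mul(-4.4721, I))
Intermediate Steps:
M = Mul(I, Pow(5, Rational(1, 2))) (M = Pow(Add(1, -6), Rational(1, 2)) = Pow(-5, Rational(1, 2)) = Mul(I, Pow(5, Rational(1, 2))) ≈ Mul(2.2361, I))
Pow(Add(Function('j')(Add(4, -5), 2), M), 2) = Pow(Add(Add(4, -5), Mul(I, Pow(5, Rational(1, 2)))), 2) = Pow(Add(-1, Mul(I, Pow(5, Rational(1, 2)))), 2)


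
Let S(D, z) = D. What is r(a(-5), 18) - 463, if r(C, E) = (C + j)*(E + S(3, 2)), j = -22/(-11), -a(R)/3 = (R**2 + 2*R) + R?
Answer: -1051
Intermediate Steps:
a(R) = -9*R - 3*R**2 (a(R) = -3*((R**2 + 2*R) + R) = -3*(R**2 + 3*R) = -9*R - 3*R**2)
j = 2 (j = -22*(-1/11) = 2)
r(C, E) = (2 + C)*(3 + E) (r(C, E) = (C + 2)*(E + 3) = (2 + C)*(3 + E))
r(a(-5), 18) - 463 = (6 + 2*18 + 3*(-3*(-5)*(3 - 5)) - 3*(-5)*(3 - 5)*18) - 463 = (6 + 36 + 3*(-3*(-5)*(-2)) - 3*(-5)*(-2)*18) - 463 = (6 + 36 + 3*(-30) - 30*18) - 463 = (6 + 36 - 90 - 540) - 463 = -588 - 463 = -1051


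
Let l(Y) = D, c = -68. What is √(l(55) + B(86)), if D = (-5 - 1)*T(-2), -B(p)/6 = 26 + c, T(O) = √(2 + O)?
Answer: 6*√7 ≈ 15.875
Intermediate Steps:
B(p) = 252 (B(p) = -6*(26 - 68) = -6*(-42) = 252)
D = 0 (D = (-5 - 1)*√(2 - 2) = -6*√0 = -6*0 = 0)
l(Y) = 0
√(l(55) + B(86)) = √(0 + 252) = √252 = 6*√7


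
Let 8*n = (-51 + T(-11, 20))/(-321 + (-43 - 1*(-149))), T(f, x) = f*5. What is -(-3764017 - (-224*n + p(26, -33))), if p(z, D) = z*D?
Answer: 809076217/215 ≈ 3.7631e+6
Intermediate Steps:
T(f, x) = 5*f
n = 53/860 (n = ((-51 + 5*(-11))/(-321 + (-43 - 1*(-149))))/8 = ((-51 - 55)/(-321 + (-43 + 149)))/8 = (-106/(-321 + 106))/8 = (-106/(-215))/8 = (-106*(-1/215))/8 = (⅛)*(106/215) = 53/860 ≈ 0.061628)
p(z, D) = D*z
-(-3764017 - (-224*n + p(26, -33))) = -(-3764017 - (-224*53/860 - 33*26)) = -(-3764017 - (-2968/215 - 858)) = -(-3764017 - 1*(-187438/215)) = -(-3764017 + 187438/215) = -1*(-809076217/215) = 809076217/215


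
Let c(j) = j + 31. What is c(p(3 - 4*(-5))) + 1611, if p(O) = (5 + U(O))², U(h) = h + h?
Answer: 4243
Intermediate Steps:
U(h) = 2*h
p(O) = (5 + 2*O)²
c(j) = 31 + j
c(p(3 - 4*(-5))) + 1611 = (31 + (5 + 2*(3 - 4*(-5)))²) + 1611 = (31 + (5 + 2*(3 + 20))²) + 1611 = (31 + (5 + 2*23)²) + 1611 = (31 + (5 + 46)²) + 1611 = (31 + 51²) + 1611 = (31 + 2601) + 1611 = 2632 + 1611 = 4243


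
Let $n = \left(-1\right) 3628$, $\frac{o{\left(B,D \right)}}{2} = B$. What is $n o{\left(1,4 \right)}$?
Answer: $-7256$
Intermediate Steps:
$o{\left(B,D \right)} = 2 B$
$n = -3628$
$n o{\left(1,4 \right)} = - 3628 \cdot 2 \cdot 1 = \left(-3628\right) 2 = -7256$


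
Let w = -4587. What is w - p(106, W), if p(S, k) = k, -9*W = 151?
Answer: -41132/9 ≈ -4570.2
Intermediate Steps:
W = -151/9 (W = -⅑*151 = -151/9 ≈ -16.778)
w - p(106, W) = -4587 - 1*(-151/9) = -4587 + 151/9 = -41132/9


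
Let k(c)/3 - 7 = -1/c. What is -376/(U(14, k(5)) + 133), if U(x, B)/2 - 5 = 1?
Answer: -376/145 ≈ -2.5931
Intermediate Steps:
k(c) = 21 - 3/c (k(c) = 21 + 3*(-1/c) = 21 - 3/c)
U(x, B) = 12 (U(x, B) = 10 + 2*1 = 10 + 2 = 12)
-376/(U(14, k(5)) + 133) = -376/(12 + 133) = -376/145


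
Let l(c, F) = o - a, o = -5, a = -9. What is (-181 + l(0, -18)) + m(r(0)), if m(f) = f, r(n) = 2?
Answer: -175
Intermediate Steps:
l(c, F) = 4 (l(c, F) = -5 - 1*(-9) = -5 + 9 = 4)
(-181 + l(0, -18)) + m(r(0)) = (-181 + 4) + 2 = -177 + 2 = -175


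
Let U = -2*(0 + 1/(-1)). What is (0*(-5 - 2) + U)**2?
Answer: 4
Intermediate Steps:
U = 2 (U = -2*(0 - 1) = -2*(-1) = 2)
(0*(-5 - 2) + U)**2 = (0*(-5 - 2) + 2)**2 = (0*(-7) + 2)**2 = (0 + 2)**2 = 2**2 = 4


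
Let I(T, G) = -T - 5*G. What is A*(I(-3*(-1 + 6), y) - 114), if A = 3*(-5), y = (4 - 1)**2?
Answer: 2160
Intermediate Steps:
y = 9 (y = 3**2 = 9)
A = -15
A*(I(-3*(-1 + 6), y) - 114) = -15*((-(-3)*(-1 + 6) - 5*9) - 114) = -15*((-(-3)*5 - 45) - 114) = -15*((-1*(-15) - 45) - 114) = -15*((15 - 45) - 114) = -15*(-30 - 114) = -15*(-144) = 2160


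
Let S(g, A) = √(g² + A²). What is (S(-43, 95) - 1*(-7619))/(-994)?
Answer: -7619/994 - √10874/994 ≈ -7.7699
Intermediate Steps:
S(g, A) = √(A² + g²)
(S(-43, 95) - 1*(-7619))/(-994) = (√(95² + (-43)²) - 1*(-7619))/(-994) = (√(9025 + 1849) + 7619)*(-1/994) = (√10874 + 7619)*(-1/994) = (7619 + √10874)*(-1/994) = -7619/994 - √10874/994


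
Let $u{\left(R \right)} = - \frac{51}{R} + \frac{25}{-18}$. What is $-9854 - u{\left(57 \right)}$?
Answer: $- \frac{3369287}{342} \approx -9851.7$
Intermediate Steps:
$u{\left(R \right)} = - \frac{25}{18} - \frac{51}{R}$ ($u{\left(R \right)} = - \frac{51}{R} + 25 \left(- \frac{1}{18}\right) = - \frac{51}{R} - \frac{25}{18} = - \frac{25}{18} - \frac{51}{R}$)
$-9854 - u{\left(57 \right)} = -9854 - \left(- \frac{25}{18} - \frac{51}{57}\right) = -9854 - \left(- \frac{25}{18} - \frac{17}{19}\right) = -9854 - - \frac{781}{342} = -9854 + \frac{781}{342} = - \frac{3369287}{342}$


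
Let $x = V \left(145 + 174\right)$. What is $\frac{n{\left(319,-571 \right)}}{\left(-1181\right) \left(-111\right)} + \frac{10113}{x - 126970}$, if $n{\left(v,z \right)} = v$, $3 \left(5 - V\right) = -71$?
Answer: $- \frac{3864411005}{46337522316} \approx -0.083397$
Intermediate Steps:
$V = \frac{86}{3}$ ($V = 5 - - \frac{71}{3} = 5 + \frac{71}{3} = \frac{86}{3} \approx 28.667$)
$x = \frac{27434}{3}$ ($x = \frac{86 \left(145 + 174\right)}{3} = \frac{86}{3} \cdot 319 = \frac{27434}{3} \approx 9144.7$)
$\frac{n{\left(319,-571 \right)}}{\left(-1181\right) \left(-111\right)} + \frac{10113}{x - 126970} = \frac{319}{\left(-1181\right) \left(-111\right)} + \frac{10113}{\frac{27434}{3} - 126970} = \frac{319}{131091} + \frac{10113}{\frac{27434}{3} - 126970} = 319 \cdot \frac{1}{131091} + \frac{10113}{- \frac{353476}{3}} = \frac{319}{131091} + 10113 \left(- \frac{3}{353476}\right) = \frac{319}{131091} - \frac{30339}{353476} = - \frac{3864411005}{46337522316}$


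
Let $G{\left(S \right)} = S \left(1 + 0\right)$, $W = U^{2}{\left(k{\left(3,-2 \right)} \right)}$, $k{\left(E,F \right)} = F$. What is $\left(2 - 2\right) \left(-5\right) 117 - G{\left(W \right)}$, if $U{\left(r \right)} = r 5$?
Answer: $-100$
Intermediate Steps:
$U{\left(r \right)} = 5 r$
$W = 100$ ($W = \left(5 \left(-2\right)\right)^{2} = \left(-10\right)^{2} = 100$)
$G{\left(S \right)} = S$ ($G{\left(S \right)} = S 1 = S$)
$\left(2 - 2\right) \left(-5\right) 117 - G{\left(W \right)} = \left(2 - 2\right) \left(-5\right) 117 - 100 = 0 \left(-5\right) 117 - 100 = 0 \cdot 117 - 100 = 0 - 100 = -100$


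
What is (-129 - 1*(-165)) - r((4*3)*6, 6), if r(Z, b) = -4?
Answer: 40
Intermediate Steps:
(-129 - 1*(-165)) - r((4*3)*6, 6) = (-129 - 1*(-165)) - 1*(-4) = (-129 + 165) + 4 = 36 + 4 = 40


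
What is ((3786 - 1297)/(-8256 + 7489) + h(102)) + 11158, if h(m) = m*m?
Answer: 16535565/767 ≈ 21559.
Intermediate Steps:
h(m) = m²
((3786 - 1297)/(-8256 + 7489) + h(102)) + 11158 = ((3786 - 1297)/(-8256 + 7489) + 102²) + 11158 = (2489/(-767) + 10404) + 11158 = (2489*(-1/767) + 10404) + 11158 = (-2489/767 + 10404) + 11158 = 7977379/767 + 11158 = 16535565/767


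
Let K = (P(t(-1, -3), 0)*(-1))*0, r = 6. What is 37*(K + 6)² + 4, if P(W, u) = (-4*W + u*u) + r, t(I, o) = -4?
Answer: 1336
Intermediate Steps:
P(W, u) = 6 + u² - 4*W (P(W, u) = (-4*W + u*u) + 6 = (-4*W + u²) + 6 = (u² - 4*W) + 6 = 6 + u² - 4*W)
K = 0 (K = ((6 + 0² - 4*(-4))*(-1))*0 = ((6 + 0 + 16)*(-1))*0 = (22*(-1))*0 = -22*0 = 0)
37*(K + 6)² + 4 = 37*(0 + 6)² + 4 = 37*6² + 4 = 37*36 + 4 = 1332 + 4 = 1336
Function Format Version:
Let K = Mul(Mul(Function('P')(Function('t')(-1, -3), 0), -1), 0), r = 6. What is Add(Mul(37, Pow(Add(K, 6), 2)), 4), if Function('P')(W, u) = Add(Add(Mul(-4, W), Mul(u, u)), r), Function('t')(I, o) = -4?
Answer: 1336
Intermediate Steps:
Function('P')(W, u) = Add(6, Pow(u, 2), Mul(-4, W)) (Function('P')(W, u) = Add(Add(Mul(-4, W), Mul(u, u)), 6) = Add(Add(Mul(-4, W), Pow(u, 2)), 6) = Add(Add(Pow(u, 2), Mul(-4, W)), 6) = Add(6, Pow(u, 2), Mul(-4, W)))
K = 0 (K = Mul(Mul(Add(6, Pow(0, 2), Mul(-4, -4)), -1), 0) = Mul(Mul(Add(6, 0, 16), -1), 0) = Mul(Mul(22, -1), 0) = Mul(-22, 0) = 0)
Add(Mul(37, Pow(Add(K, 6), 2)), 4) = Add(Mul(37, Pow(Add(0, 6), 2)), 4) = Add(Mul(37, Pow(6, 2)), 4) = Add(Mul(37, 36), 4) = Add(1332, 4) = 1336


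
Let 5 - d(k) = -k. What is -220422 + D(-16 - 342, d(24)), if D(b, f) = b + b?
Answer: -221138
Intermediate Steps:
d(k) = 5 + k (d(k) = 5 - (-1)*k = 5 + k)
D(b, f) = 2*b
-220422 + D(-16 - 342, d(24)) = -220422 + 2*(-16 - 342) = -220422 + 2*(-358) = -220422 - 716 = -221138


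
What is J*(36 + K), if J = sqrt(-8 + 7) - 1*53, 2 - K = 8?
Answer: -1590 + 30*I ≈ -1590.0 + 30.0*I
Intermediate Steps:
K = -6 (K = 2 - 1*8 = 2 - 8 = -6)
J = -53 + I (J = sqrt(-1) - 53 = I - 53 = -53 + I ≈ -53.0 + 1.0*I)
J*(36 + K) = (-53 + I)*(36 - 6) = (-53 + I)*30 = -1590 + 30*I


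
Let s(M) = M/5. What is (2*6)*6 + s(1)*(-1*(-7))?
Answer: 367/5 ≈ 73.400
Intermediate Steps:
s(M) = M/5 (s(M) = M*(⅕) = M/5)
(2*6)*6 + s(1)*(-1*(-7)) = (2*6)*6 + ((⅕)*1)*(-1*(-7)) = 12*6 + (⅕)*7 = 72 + 7/5 = 367/5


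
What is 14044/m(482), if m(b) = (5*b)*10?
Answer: 3511/6025 ≈ 0.58274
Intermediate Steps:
m(b) = 50*b
14044/m(482) = 14044/((50*482)) = 14044/24100 = 14044*(1/24100) = 3511/6025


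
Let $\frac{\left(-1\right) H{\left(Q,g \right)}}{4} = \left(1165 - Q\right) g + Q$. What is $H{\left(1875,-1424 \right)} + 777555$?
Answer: $-3274105$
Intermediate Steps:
$H{\left(Q,g \right)} = - 4 Q - 4 g \left(1165 - Q\right)$ ($H{\left(Q,g \right)} = - 4 \left(\left(1165 - Q\right) g + Q\right) = - 4 \left(g \left(1165 - Q\right) + Q\right) = - 4 \left(Q + g \left(1165 - Q\right)\right) = - 4 Q - 4 g \left(1165 - Q\right)$)
$H{\left(1875,-1424 \right)} + 777555 = \left(\left(-4660\right) \left(-1424\right) - 7500 + 4 \cdot 1875 \left(-1424\right)\right) + 777555 = \left(6635840 - 7500 - 10680000\right) + 777555 = -4051660 + 777555 = -3274105$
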